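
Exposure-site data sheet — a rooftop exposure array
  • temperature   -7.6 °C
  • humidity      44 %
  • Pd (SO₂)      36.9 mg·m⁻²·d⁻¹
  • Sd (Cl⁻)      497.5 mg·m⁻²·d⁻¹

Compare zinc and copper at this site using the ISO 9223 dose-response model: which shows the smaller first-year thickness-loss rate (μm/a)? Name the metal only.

zinc: T≤10 °C ⇒ hinge +0.038·(-7.6−10) = -0.6688
  Pd branch = 0.0129·Pd^0.44·e^(0.046·RH+f) = 0.2447 μm/a
  Cl⁻ term: 0.0175·497.5^0.57·exp(0.008·44+0.085·-7.6) = 0.4493
  r_corr = 0.2447 + 0.4493 = 0.694 μm/a
copper: temperature factor f = +0.126·(-17.6) = -2.2176
  Pd branch = 0.0053·Pd^0.26·e^(0.059·RH+f) = 0.01977 μm/a
  Sd branch = 0.01025·Sd^0.27·e^(0.036·RH+0.049·T) = 0.1841 μm/a
  sum: 0.01977 + 0.1841 → r_corr = 0.2039 μm/a
Ordering by μm/a: zinc (0.694) > copper (0.204)

copper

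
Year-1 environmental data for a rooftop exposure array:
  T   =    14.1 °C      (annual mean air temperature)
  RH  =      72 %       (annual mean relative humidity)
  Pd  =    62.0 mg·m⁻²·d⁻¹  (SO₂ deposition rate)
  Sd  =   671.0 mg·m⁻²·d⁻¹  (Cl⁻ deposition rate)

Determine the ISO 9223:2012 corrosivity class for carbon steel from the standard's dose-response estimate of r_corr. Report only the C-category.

C5

carbon steel: f(T) = -0.054·(T−10) [T>10 °C] = -0.2214
  SO₂ term: 1.77·62.0^0.52·exp(0.02·72-0.2214) = 51.2
  Cl⁻ term: 0.102·671.0^0.62·exp(0.033·72+0.04·14.1) = 109.1
  r_corr = 51.2 + 109.1 = 160.3 μm/a
Category bounds: 80…200 μm/a bracket r_corr ⇒ C5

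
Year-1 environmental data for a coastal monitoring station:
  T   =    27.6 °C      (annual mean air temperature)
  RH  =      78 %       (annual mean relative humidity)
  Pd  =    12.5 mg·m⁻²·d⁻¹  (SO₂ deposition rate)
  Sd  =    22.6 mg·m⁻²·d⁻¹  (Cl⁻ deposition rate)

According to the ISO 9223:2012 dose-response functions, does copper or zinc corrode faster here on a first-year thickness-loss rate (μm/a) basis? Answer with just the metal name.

copper: T>10 °C ⇒ hinge -0.080·(27.6−10) = -1.4080
  Pd branch = 0.0053·Pd^0.26·e^(0.059·RH+f) = 0.2492 μm/a
  Cl⁻ term: 0.01025·22.6^0.27·exp(0.036·78+0.049·27.6) = 1.525
  sum: 0.2492 + 1.525 → r_corr = 1.774 μm/a
zinc: T>10 °C ⇒ hinge -0.071·(27.6−10) = -1.2496
  SO₂ term: 0.0129·12.5^0.44·exp(0.046·78-1.2496) = 0.4062
  Cl⁻ term: 0.0175·22.6^0.57·exp(0.008·78+0.085·27.6) = 2.017
  sum: 0.4062 + 2.017 → r_corr = 2.423 μm/a
Ordering by μm/a: zinc (2.42) > copper (1.77)

zinc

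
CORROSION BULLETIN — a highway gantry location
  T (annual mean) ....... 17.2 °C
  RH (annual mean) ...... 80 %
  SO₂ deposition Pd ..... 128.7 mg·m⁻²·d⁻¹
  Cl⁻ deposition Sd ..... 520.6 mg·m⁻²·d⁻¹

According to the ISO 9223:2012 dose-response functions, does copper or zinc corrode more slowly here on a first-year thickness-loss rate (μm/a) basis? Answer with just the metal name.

copper: temperature factor f = -0.080·(7.2) = -0.5760
  sulphur-dioxide contribution → 1.182 μm/a
  chloride contribution → 2.296 μm/a
  total first-year rate 3.478 μm/a
zinc: T>10 °C ⇒ hinge -0.071·(17.2−10) = -0.5112
  sulphur-dioxide contribution → 2.6 μm/a
  chloride contribution → 5.062 μm/a
  ⇒ r_corr(zinc) = 7.662 μm/a
Ordering by μm/a: zinc (7.66) > copper (3.48)

copper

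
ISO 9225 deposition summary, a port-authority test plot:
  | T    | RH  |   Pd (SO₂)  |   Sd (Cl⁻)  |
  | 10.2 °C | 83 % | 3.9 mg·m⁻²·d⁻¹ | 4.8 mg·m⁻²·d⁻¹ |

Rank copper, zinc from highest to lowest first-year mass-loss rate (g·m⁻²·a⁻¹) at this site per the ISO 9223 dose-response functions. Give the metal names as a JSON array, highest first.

["copper", "zinc"]

copper: temperature factor f = -0.080·(0.2) = -0.0160
  Pd branch = 0.0053·Pd^0.26·e^(0.059·RH+f) = 0.9948 μm/a
  Sd branch = 0.01025·Sd^0.27·e^(0.036·RH+0.049·T) = 0.5121 μm/a
  r_corr = 0.9948 + 0.5121 = 1.507 μm/a
  mass loss = 1.507 μm/a × 8.96 g/cm³ = 13.5 g·m⁻²·a⁻¹
zinc: f(T) = -0.071·(T−10) [T>10 °C] = -0.0142
  SO₂ term: 0.0129·3.9^0.44·exp(0.046·83-0.0142) = 1.053
  Cl⁻ term: 0.0175·4.8^0.57·exp(0.008·83+0.085·10.2) = 0.1978
  sum: 1.053 + 0.1978 → r_corr = 1.251 μm/a
  mass loss = 1.251 μm/a × 7.14 g/cm³ = 8.934 g·m⁻²·a⁻¹
Ordering by g·m⁻²·a⁻¹: copper (13.5) > zinc (8.93)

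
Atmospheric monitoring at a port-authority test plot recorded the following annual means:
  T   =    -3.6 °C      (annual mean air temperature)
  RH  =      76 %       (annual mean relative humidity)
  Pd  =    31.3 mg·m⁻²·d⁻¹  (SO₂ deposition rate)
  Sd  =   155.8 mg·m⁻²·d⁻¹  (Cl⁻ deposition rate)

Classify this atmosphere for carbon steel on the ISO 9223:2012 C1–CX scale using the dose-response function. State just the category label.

carbon steel: f(T) = +0.150·(T−10) [T≤10 °C] = -2.0400
  Pd branch = 1.77·Pd^0.52·e^(0.02·RH+f) = 6.307 μm/a
  Cl⁻ term: 0.102·155.8^0.62·exp(0.033·76+0.04·-3.6) = 24.81
  sum: 6.307 + 24.81 → r_corr = 31.12 μm/a
Category bounds: 25…50 μm/a bracket r_corr ⇒ C3

C3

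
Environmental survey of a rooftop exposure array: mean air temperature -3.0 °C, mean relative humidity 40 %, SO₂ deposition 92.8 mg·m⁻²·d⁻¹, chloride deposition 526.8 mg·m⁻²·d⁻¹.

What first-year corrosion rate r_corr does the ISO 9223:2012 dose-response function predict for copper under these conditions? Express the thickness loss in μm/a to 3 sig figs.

r_corr = 0.238 μm/a

copper: temperature factor f = +0.126·(-13.0) = -1.6380
  sulphur-dioxide contribution → 0.03543 μm/a
  chloride contribution → 0.2028 μm/a
  total first-year rate 0.2383 μm/a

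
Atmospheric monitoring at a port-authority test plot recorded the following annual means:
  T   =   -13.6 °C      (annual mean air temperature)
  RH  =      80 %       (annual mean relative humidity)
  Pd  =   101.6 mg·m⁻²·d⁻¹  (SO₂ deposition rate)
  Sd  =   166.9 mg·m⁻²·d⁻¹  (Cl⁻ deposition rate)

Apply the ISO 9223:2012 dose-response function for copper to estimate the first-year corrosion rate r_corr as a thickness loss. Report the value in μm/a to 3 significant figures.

r_corr = 0.474 μm/a

copper: T≤10 °C ⇒ hinge +0.126·(-13.6−10) = -2.9736
  Pd branch = 0.0053·Pd^0.26·e^(0.059·RH+f) = 0.101 μm/a
  Sd branch = 0.01025·Sd^0.27·e^(0.036·RH+0.049·T) = 0.3734 μm/a
  r_corr = 0.101 + 0.3734 = 0.4744 μm/a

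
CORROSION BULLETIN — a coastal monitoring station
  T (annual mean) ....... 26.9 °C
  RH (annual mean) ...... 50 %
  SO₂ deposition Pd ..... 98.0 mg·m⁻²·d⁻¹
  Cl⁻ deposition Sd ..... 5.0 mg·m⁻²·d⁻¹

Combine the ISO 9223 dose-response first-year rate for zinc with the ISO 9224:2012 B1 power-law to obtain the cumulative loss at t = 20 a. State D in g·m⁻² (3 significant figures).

D(20) = 76.2 g·m⁻²

zinc: f(T) = -0.071·(T−10) [T>10 °C] = -1.1999
  sulphur-dioxide contribution → 0.2914 μm/a
  chloride contribution → 0.643 μm/a
  ⇒ r_corr(zinc) = 0.9344 μm/a
ISO 9224: D(t) = r_corr · t^b with b = 0.813 (zinc, B1)
  D(20) = 0.9344 × 20^0.813 = 0.9344 × 11.42 = 10.67 μm
  Mass loss = 10.67 μm × 7.14 g/cm³ = 76.2 g·m⁻²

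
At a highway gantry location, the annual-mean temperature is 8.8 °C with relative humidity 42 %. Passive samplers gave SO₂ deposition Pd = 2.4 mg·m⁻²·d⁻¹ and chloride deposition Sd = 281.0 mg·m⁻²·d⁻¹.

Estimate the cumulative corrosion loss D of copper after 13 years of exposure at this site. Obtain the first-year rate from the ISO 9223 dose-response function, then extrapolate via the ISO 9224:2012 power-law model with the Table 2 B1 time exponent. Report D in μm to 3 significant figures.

D(13) = 2.19 μm

copper: temperature factor f = +0.126·(-1.2) = -0.1512
  Pd branch = 0.0053·Pd^0.26·e^(0.059·RH+f) = 0.06818 μm/a
  Sd branch = 0.01025·Sd^0.27·e^(0.036·RH+0.049·T) = 0.3279 μm/a
  r_corr = 0.06818 + 0.3279 = 0.3961 μm/a
ISO 9224: D(t) = r_corr · t^b with b = 0.667 (copper, B1)
  D(13) = 0.3961 × 13^0.667 = 0.3961 × 5.534 = 2.192 μm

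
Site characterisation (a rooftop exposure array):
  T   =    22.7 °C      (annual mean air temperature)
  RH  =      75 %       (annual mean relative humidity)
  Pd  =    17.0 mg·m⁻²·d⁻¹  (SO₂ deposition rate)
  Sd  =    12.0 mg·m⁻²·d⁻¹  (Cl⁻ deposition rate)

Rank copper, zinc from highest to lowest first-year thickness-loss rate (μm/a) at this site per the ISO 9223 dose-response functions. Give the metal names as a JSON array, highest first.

copper: temperature factor f = -0.080·(12.7) = -1.0160
  Pd branch = 0.0053·Pd^0.26·e^(0.059·RH+f) = 0.3347 μm/a
  Cl⁻ term: 0.01025·12.0^0.27·exp(0.036·75+0.049·22.7) = 0.9073
  r_corr = 0.3347 + 0.9073 = 1.242 μm/a
zinc: T>10 °C ⇒ hinge -0.071·(22.7−10) = -0.9017
  SO₂ term: 0.0129·17.0^0.44·exp(0.046·75-0.9017) = 0.5737
  Cl⁻ term: 0.0175·12.0^0.57·exp(0.008·75+0.085·22.7) = 0.9051
  r_corr = 0.5737 + 0.9051 = 1.479 μm/a
Ordering by μm/a: zinc (1.48) > copper (1.24)

["zinc", "copper"]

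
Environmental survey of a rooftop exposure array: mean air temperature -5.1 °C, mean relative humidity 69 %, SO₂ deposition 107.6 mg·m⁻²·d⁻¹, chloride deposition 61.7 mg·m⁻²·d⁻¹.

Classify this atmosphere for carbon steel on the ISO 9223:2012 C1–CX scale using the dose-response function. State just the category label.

C2

carbon steel: T≤10 °C ⇒ hinge +0.150·(-5.1−10) = -2.2650
  sulphur-dioxide contribution → 8.321 μm/a
  chloride contribution → 10.44 μm/a
  total first-year rate 18.76 μm/a
Category bounds: 1.3…25 μm/a bracket r_corr ⇒ C2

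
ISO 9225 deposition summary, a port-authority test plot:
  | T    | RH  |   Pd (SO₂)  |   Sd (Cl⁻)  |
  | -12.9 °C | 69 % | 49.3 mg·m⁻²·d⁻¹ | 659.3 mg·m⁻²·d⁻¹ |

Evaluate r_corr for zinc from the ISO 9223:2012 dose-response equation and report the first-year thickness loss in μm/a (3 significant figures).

zinc: f(T) = +0.038·(T−10) [T≤10 °C] = -0.8702
  sulphur-dioxide contribution → 0.7177 μm/a
  chloride contribution → 0.4106 μm/a
  ⇒ r_corr(zinc) = 1.128 μm/a

r_corr = 1.13 μm/a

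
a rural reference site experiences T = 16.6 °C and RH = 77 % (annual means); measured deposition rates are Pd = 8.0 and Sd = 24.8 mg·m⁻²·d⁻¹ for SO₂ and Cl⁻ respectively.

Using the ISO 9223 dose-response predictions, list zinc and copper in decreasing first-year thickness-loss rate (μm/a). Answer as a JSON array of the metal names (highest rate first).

["zinc", "copper"]

zinc: f(T) = -0.071·(T−10) [T>10 °C] = -0.4686
  Pd branch = 0.0129·Pd^0.44·e^(0.046·RH+f) = 0.6962 μm/a
  Cl⁻ term: 0.0175·24.8^0.57·exp(0.008·77+0.085·16.6) = 0.8283
  r_corr = 0.6962 + 0.8283 = 1.524 μm/a
copper: T>10 °C ⇒ hinge -0.080·(16.6−10) = -0.5280
  SO₂ term: 0.0053·8.0^0.26·exp(0.059·77-0.5280) = 0.5044
  Sd branch = 0.01025·Sd^0.27·e^(0.036·RH+0.049·T) = 0.8797 μm/a
  r_corr = 0.5044 + 0.8797 = 1.384 μm/a
Ordering by μm/a: zinc (1.52) > copper (1.38)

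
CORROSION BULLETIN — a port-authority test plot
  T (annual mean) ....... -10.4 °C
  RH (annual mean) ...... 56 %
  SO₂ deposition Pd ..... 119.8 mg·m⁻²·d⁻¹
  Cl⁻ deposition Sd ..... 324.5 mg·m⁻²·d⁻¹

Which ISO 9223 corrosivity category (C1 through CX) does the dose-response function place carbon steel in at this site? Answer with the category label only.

C2

carbon steel: f(T) = +0.150·(T−10) [T≤10 °C] = -3.0600
  sulphur-dioxide contribution → 3.064 μm/a
  chloride contribution → 15.4 μm/a
  ⇒ r_corr(carbon steel) = 18.46 μm/a
18.5 μm/a falls in (1.3, 25] for carbon steel → category C2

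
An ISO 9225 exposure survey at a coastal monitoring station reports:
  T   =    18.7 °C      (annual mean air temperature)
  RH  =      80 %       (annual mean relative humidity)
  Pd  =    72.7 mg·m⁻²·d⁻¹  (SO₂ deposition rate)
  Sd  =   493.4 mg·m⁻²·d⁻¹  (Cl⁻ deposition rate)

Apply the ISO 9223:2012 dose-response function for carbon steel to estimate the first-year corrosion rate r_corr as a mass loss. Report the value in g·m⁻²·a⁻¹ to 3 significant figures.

carbon steel: T>10 °C ⇒ hinge -0.054·(18.7−10) = -0.4698
  sulphur-dioxide contribution → 50.91 μm/a
  chloride contribution → 141.2 μm/a
  total first-year rate 192.1 μm/a
Convert to mass loss: 192.1 μm/a × 7.85 g/cm³ = 1508 g·m⁻²·a⁻¹

r_corr = 1.51e+03 g·m⁻²·a⁻¹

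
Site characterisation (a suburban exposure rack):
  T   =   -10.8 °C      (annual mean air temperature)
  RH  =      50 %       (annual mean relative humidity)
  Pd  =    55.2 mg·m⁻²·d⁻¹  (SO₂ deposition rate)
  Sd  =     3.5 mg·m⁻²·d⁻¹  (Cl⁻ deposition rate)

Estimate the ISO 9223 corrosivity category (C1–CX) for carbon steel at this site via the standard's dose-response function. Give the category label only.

carbon steel: temperature factor f = +0.150·(-20.8) = -3.1200
  Pd branch = 1.77·Pd^0.52·e^(0.02·RH+f) = 1.71 μm/a
  Sd branch = 0.102·Sd^0.62·e^(0.033·RH+0.04·T) = 0.7497 μm/a
  r_corr = 1.71 + 0.7497 = 2.46 μm/a
Category bounds: 1.3…25 μm/a bracket r_corr ⇒ C2

C2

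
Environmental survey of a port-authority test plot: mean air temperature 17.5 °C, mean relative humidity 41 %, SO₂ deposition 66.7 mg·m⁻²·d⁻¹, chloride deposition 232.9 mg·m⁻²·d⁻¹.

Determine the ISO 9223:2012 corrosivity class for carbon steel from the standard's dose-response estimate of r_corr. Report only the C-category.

C3

carbon steel: T>10 °C ⇒ hinge -0.054·(17.5−10) = -0.4050
  SO₂ term: 1.77·66.7^0.52·exp(0.02·41-0.4050) = 23.81
  Sd branch = 0.102·Sd^0.62·e^(0.033·RH+0.04·T) = 23.33 μm/a
  sum: 23.81 + 23.33 → r_corr = 47.14 μm/a
47.1 μm/a falls in (25, 50] for carbon steel → category C3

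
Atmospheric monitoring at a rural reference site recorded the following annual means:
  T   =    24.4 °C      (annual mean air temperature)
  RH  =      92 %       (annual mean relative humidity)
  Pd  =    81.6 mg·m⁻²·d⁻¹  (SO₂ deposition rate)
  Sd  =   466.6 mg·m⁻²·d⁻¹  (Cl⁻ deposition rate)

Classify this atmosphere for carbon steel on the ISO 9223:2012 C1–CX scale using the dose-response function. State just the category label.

CX

carbon steel: temperature factor f = -0.054·(14.4) = -0.7776
  sulphur-dioxide contribution → 50.52 μm/a
  chloride contribution → 254.5 μm/a
  total first-year rate 305 μm/a
Category bounds: 200…700 μm/a bracket r_corr ⇒ CX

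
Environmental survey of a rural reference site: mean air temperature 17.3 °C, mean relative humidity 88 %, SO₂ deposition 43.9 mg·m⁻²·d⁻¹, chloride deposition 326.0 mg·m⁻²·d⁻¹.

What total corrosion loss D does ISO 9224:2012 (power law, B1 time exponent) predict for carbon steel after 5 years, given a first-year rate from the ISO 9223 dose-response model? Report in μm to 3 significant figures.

D(5) = 427 μm

carbon steel: temperature factor f = -0.054·(7.3) = -0.3942
  sulphur-dioxide contribution → 49.57 μm/a
  chloride contribution → 134.4 μm/a
  total first-year rate 184 μm/a
Power-law: D(5) = r_corr · 5^0.523
  D(5) = 184 × 5^0.523 = 184 × 2.32 = 427 μm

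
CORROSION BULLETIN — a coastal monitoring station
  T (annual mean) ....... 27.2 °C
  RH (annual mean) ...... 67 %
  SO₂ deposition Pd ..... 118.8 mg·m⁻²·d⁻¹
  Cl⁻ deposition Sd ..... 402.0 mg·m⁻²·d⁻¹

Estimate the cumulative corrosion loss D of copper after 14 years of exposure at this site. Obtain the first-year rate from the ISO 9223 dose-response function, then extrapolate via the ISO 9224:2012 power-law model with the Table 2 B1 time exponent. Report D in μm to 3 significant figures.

D(14) = 14.1 μm

copper: temperature factor f = -0.080·(17.2) = -1.3760
  Pd branch = 0.0053·Pd^0.26·e^(0.059·RH+f) = 0.2415 μm/a
  Cl⁻ term: 0.01025·402.0^0.27·exp(0.036·67+0.049·27.2) = 2.189
  sum: 0.2415 + 2.189 → r_corr = 2.43 μm/a
Power-law: D(14) = r_corr · 14^0.667
  D(14) = 2.43 × 14^0.667 = 2.43 × 5.814 = 14.13 μm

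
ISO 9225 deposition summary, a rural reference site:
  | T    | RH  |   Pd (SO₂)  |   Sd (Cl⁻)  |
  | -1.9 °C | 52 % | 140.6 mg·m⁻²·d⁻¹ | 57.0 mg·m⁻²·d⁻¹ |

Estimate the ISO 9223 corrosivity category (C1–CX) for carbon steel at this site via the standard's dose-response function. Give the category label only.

carbon steel: temperature factor f = +0.150·(-11.9) = -1.7850
  SO₂ term: 1.77·140.6^0.52·exp(0.02·52-1.7850) = 11
  Cl⁻ term: 0.102·57.0^0.62·exp(0.033·52+0.04·-1.9) = 6.449
  sum: 11 + 6.449 → r_corr = 17.45 μm/a
Category bounds: 1.3…25 μm/a bracket r_corr ⇒ C2

C2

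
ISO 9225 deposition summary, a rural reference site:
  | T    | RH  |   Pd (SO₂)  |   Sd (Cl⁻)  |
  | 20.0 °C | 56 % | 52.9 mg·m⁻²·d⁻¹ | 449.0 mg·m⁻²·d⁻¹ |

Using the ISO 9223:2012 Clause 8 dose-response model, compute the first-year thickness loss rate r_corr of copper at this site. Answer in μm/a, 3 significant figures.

r_corr = 1.25 μm/a

copper: temperature factor f = -0.080·(10.0) = -0.8000
  Pd branch = 0.0053·Pd^0.26·e^(0.059·RH+f) = 0.1819 μm/a
  Sd branch = 0.01025·Sd^0.27·e^(0.036·RH+0.049·T) = 1.067 μm/a
  sum: 0.1819 + 1.067 → r_corr = 1.248 μm/a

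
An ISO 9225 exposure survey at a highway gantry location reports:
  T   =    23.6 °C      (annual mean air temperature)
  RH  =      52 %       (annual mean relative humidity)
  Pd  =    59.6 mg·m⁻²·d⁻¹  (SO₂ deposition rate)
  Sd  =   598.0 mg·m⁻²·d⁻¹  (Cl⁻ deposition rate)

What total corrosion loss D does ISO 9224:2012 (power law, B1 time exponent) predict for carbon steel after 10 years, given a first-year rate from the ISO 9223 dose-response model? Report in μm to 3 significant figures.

D(10) = 323 μm

carbon steel: T>10 °C ⇒ hinge -0.054·(23.6−10) = -0.7344
  SO₂ term: 1.77·59.6^0.52·exp(0.02·52-0.7344) = 20.13
  Cl⁻ term: 0.102·598.0^0.62·exp(0.033·52+0.04·23.6) = 76.8
  r_corr = 20.13 + 76.8 = 96.93 μm/a
Power-law: D(10) = r_corr · 10^0.523
  D(10) = 96.93 × 10^0.523 = 96.93 × 3.334 = 323.2 μm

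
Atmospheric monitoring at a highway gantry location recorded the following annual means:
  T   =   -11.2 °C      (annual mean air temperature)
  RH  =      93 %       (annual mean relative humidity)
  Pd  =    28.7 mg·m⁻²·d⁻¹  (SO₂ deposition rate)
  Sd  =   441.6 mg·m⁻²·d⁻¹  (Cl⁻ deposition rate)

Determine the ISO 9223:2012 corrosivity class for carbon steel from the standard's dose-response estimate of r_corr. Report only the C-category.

carbon steel: f(T) = +0.150·(T−10) [T≤10 °C] = -3.1800
  Pd branch = 1.77·Pd^0.52·e^(0.02·RH+f) = 2.709 μm/a
  Cl⁻ term: 0.102·441.6^0.62·exp(0.033·93+0.04·-11.2) = 61.21
  sum: 2.709 + 61.21 → r_corr = 63.92 μm/a
63.9 μm/a falls in (50, 80] for carbon steel → category C4

C4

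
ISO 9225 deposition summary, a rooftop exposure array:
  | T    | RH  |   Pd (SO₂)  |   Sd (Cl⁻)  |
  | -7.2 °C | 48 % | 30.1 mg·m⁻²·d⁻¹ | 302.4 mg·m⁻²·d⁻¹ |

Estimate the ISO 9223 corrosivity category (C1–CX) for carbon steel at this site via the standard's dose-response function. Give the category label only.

C2

carbon steel: f(T) = +0.150·(T−10) [T≤10 °C] = -2.5800
  sulphur-dioxide contribution → 2.057 μm/a
  chloride contribution → 12.86 μm/a
  ⇒ r_corr(carbon steel) = 14.92 μm/a
ISO 9223 Table 2 (carbon steel): 1.3 < 14.9 ≤ 25 μm/a ⇒ C2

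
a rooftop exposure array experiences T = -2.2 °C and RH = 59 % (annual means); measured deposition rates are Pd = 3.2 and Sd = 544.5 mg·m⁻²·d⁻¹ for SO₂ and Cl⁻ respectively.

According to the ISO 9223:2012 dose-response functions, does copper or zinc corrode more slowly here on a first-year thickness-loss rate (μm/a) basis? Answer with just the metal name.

copper

copper: T≤10 °C ⇒ hinge +0.126·(-2.2−10) = -1.5372
  Pd branch = 0.0053·Pd^0.26·e^(0.059·RH+f) = 0.0501 μm/a
  Cl⁻ term: 0.01025·544.5^0.27·exp(0.036·59+0.049·-2.2) = 0.4218
  sum: 0.0501 + 0.4218 → r_corr = 0.4719 μm/a
zinc: f(T) = +0.038·(T−10) [T≤10 °C] = -0.4636
  SO₂ term: 0.0129·3.2^0.44·exp(0.046·59-0.4636) = 0.2043
  Cl⁻ term: 0.0175·544.5^0.57·exp(0.008·59+0.085·-2.2) = 0.844
  sum: 0.2043 + 0.844 → r_corr = 1.048 μm/a
Ordering by μm/a: zinc (1.05) > copper (0.472)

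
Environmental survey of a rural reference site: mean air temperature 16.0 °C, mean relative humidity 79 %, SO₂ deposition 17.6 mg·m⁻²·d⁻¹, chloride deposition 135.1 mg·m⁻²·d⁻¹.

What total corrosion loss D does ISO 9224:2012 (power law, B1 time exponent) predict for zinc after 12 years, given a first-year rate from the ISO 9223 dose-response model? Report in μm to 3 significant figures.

D(12) = 24.3 μm

zinc: T>10 °C ⇒ hinge -0.071·(16.0−10) = -0.4260
  sulphur-dioxide contribution → 1.127 μm/a
  chloride contribution → 2.102 μm/a
  ⇒ r_corr(zinc) = 3.229 μm/a
ISO 9224: D(t) = r_corr · t^b with b = 0.813 (zinc, B1)
  D(12) = 3.229 × 12^0.813 = 3.229 × 7.54 = 24.34 μm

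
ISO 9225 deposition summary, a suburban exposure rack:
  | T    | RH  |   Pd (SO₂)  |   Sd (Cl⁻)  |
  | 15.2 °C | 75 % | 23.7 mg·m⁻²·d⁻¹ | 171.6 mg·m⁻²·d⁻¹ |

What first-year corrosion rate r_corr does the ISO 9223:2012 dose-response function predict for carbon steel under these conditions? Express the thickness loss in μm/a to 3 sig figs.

r_corr = 85.1 μm/a

carbon steel: temperature factor f = -0.054·(5.2) = -0.2808
  sulphur-dioxide contribution → 31.07 μm/a
  chloride contribution → 54.07 μm/a
  total first-year rate 85.14 μm/a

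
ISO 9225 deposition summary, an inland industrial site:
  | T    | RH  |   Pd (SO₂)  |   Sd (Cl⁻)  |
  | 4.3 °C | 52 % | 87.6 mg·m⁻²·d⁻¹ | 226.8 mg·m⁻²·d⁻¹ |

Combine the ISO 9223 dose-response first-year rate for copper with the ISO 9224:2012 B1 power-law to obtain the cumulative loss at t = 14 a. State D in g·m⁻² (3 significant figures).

copper: T≤10 °C ⇒ hinge +0.126·(4.3−10) = -0.7182
  SO₂ term: 0.0053·87.6^0.26·exp(0.059·52-0.7182) = 0.1778
  Sd branch = 0.01025·Sd^0.27·e^(0.036·RH+0.049·T) = 0.3558 μm/a
  sum: 0.1778 + 0.3558 → r_corr = 0.5336 μm/a
Power-law: D(14) = r_corr · 14^0.667
  D(14) = 0.5336 × 14^0.667 = 0.5336 × 5.814 = 3.102 μm
  Mass loss = 3.102 μm × 8.96 g/cm³ = 27.8 g·m⁻²

D(14) = 27.8 g·m⁻²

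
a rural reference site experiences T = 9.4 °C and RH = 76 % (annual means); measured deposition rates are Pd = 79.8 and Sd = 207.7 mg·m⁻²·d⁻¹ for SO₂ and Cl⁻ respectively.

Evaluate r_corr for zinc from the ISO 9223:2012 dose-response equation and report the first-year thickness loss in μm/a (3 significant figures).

r_corr = 4.35 μm/a

zinc: temperature factor f = +0.038·(-0.6) = -0.0228
  sulphur-dioxide contribution → 2.857 μm/a
  chloride contribution → 1.496 μm/a
  total first-year rate 4.353 μm/a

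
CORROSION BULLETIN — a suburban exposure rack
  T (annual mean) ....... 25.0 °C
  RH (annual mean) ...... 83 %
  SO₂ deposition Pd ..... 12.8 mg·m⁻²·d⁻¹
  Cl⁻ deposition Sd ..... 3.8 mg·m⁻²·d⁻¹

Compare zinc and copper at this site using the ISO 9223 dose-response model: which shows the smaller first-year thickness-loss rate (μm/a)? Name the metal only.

zinc: T>10 °C ⇒ hinge -0.071·(25.0−10) = -1.0650
  SO₂ term: 0.0129·12.8^0.44·exp(0.046·83-1.0650) = 0.6214
  Cl⁻ term: 0.0175·3.8^0.57·exp(0.008·83+0.085·25.0) = 0.6092
  sum: 0.6214 + 0.6092 → r_corr = 1.231 μm/a
copper: f(T) = -0.080·(T−10) [T>10 °C] = -1.2000
  SO₂ term: 0.0053·12.8^0.26·exp(0.059·83-1.2000) = 0.4147
  Cl⁻ term: 0.01025·3.8^0.27·exp(0.036·83+0.049·25.0) = 0.993
  r_corr = 0.4147 + 0.993 = 1.408 μm/a
Ordering by μm/a: copper (1.41) > zinc (1.23)

zinc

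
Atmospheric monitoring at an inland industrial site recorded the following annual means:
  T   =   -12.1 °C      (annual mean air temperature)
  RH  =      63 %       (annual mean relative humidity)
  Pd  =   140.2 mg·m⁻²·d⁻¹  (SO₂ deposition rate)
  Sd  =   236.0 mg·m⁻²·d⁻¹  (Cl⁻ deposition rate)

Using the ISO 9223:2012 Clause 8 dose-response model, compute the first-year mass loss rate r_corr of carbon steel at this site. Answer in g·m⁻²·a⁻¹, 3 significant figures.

carbon steel: temperature factor f = +0.150·(-22.1) = -3.3150
  Pd branch = 1.77·Pd^0.52·e^(0.02·RH+f) = 2.964 μm/a
  Cl⁻ term: 0.102·236.0^0.62·exp(0.033·63+0.04·-12.1) = 14.88
  sum: 2.964 + 14.88 → r_corr = 17.84 μm/a
Convert to mass loss: 17.84 μm/a × 7.85 g/cm³ = 140 g·m⁻²·a⁻¹

r_corr = 140 g·m⁻²·a⁻¹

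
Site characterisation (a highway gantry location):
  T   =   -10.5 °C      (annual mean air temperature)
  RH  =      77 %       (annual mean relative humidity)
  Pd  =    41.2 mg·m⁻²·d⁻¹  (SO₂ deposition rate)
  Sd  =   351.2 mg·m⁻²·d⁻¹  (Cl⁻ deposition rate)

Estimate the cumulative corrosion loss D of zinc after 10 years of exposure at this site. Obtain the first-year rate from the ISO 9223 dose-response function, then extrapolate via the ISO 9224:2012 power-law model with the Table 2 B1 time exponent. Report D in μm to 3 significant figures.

D(10) = 9.26 μm

zinc: f(T) = +0.038·(T−10) [T≤10 °C] = -0.7790
  sulphur-dioxide contribution → 1.05 μm/a
  chloride contribution → 0.3749 μm/a
  total first-year rate 1.425 μm/a
ISO 9224: D(t) = r_corr · t^b with b = 0.813 (zinc, B1)
  D(10) = 1.425 × 10^0.813 = 1.425 × 6.501 = 9.262 μm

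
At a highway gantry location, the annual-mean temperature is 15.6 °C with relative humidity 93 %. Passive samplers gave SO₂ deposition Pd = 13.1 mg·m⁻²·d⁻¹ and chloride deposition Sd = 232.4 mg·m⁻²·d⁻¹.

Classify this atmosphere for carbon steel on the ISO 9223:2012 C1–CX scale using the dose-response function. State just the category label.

C5

carbon steel: temperature factor f = -0.054·(5.6) = -0.3024
  Pd branch = 1.77·Pd^0.52·e^(0.02·RH+f) = 32.02 μm/a
  Cl⁻ term: 0.102·232.4^0.62·exp(0.033·93+0.04·15.6) = 120.1
  sum: 32.02 + 120.1 → r_corr = 152.1 μm/a
Category bounds: 80…200 μm/a bracket r_corr ⇒ C5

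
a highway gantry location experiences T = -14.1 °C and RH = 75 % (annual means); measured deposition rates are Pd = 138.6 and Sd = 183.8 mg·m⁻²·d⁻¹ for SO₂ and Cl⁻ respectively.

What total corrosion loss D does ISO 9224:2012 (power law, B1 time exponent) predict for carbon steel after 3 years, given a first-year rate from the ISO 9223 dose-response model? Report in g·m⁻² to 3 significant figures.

carbon steel: f(T) = +0.150·(T−10) [T≤10 °C] = -3.6150
  Pd branch = 1.77·Pd^0.52·e^(0.02·RH+f) = 2.774 μm/a
  Cl⁻ term: 0.102·183.8^0.62·exp(0.033·75+0.04·-14.1) = 17.48
  sum: 2.774 + 17.48 → r_corr = 20.25 μm/a
Long-term exponent b (ISO 9224 Table 2, B1) = 0.523
  D(3) = 20.25 × 3^0.523 = 20.25 × 1.776 = 35.97 μm
  Mass loss = 35.97 μm × 7.85 g/cm³ = 282.4 g·m⁻²

D(3) = 282 g·m⁻²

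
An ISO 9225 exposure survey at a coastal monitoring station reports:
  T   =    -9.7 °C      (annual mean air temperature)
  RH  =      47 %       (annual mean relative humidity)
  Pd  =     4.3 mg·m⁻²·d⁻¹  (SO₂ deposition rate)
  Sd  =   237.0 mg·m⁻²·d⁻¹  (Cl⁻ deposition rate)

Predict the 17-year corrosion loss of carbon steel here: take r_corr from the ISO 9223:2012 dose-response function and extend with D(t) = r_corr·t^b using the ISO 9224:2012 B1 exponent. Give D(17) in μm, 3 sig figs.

carbon steel: f(T) = +0.150·(T−10) [T≤10 °C] = -2.9550
  SO₂ term: 1.77·4.3^0.52·exp(0.02·47-2.9550) = 0.5038
  Cl⁻ term: 0.102·237.0^0.62·exp(0.033·47+0.04·-9.7) = 9.683
  r_corr = 0.5038 + 9.683 = 10.19 μm/a
Power-law: D(17) = r_corr · 17^0.523
  D(17) = 10.19 × 17^0.523 = 10.19 × 4.401 = 44.83 μm

D(17) = 44.8 μm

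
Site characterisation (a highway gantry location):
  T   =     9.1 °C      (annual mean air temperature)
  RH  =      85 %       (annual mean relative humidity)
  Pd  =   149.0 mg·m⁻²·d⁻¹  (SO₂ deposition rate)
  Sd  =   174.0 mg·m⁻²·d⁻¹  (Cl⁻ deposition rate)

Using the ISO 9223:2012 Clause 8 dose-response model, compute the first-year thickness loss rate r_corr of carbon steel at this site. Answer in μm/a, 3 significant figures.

carbon steel: T≤10 °C ⇒ hinge +0.150·(9.1−10) = -0.1350
  SO₂ term: 1.77·149.0^0.52·exp(0.02·85-0.1350) = 114.2
  Cl⁻ term: 0.102·174.0^0.62·exp(0.033·85+0.04·9.1) = 59.43
  sum: 114.2 + 59.43 → r_corr = 173.6 μm/a

r_corr = 174 μm/a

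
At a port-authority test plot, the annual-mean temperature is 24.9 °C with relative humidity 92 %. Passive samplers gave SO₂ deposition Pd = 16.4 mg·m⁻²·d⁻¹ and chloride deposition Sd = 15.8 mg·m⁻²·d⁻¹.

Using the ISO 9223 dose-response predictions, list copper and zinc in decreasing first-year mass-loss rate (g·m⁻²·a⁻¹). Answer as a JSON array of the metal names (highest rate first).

["copper", "zinc"]

copper: temperature factor f = -0.080·(14.9) = -1.1920
  SO₂ term: 0.0053·16.4^0.26·exp(0.059·92-1.1920) = 0.7582
  Cl⁻ term: 0.01025·15.8^0.27·exp(0.036·92+0.049·24.9) = 2.007
  r_corr = 0.7582 + 2.007 = 2.766 μm/a
  mass loss = 2.766 μm/a × 8.96 g/cm³ = 24.78 g·m⁻²·a⁻¹
zinc: T>10 °C ⇒ hinge -0.071·(24.9−10) = -1.0579
  SO₂ term: 0.0129·16.4^0.44·exp(0.046·92-1.0579) = 1.056
  Cl⁻ term: 0.0175·15.8^0.57·exp(0.008·92+0.085·24.9) = 1.463
  sum: 1.056 + 1.463 → r_corr = 2.518 μm/a
  mass loss = 2.518 μm/a × 7.14 g/cm³ = 17.98 g·m⁻²·a⁻¹
Ordering by g·m⁻²·a⁻¹: copper (24.8) > zinc (18)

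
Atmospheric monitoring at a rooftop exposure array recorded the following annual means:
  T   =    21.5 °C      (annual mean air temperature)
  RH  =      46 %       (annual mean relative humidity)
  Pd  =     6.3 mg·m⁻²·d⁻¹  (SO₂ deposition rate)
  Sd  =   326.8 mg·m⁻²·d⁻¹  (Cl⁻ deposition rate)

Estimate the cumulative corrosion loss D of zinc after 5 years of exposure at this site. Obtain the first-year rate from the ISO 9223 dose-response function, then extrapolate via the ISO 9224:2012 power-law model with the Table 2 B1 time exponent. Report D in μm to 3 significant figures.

zinc: f(T) = -0.071·(T−10) [T>10 °C] = -0.8165
  SO₂ term: 0.0129·6.3^0.44·exp(0.046·46-0.8165) = 0.1063
  Cl⁻ term: 0.0175·326.8^0.57·exp(0.008·46+0.085·21.5) = 4.263
  r_corr = 0.1063 + 4.263 = 4.369 μm/a
Power-law: D(5) = r_corr · 5^0.813
  D(5) = 4.369 × 5^0.813 = 4.369 × 3.701 = 16.17 μm

D(5) = 16.2 μm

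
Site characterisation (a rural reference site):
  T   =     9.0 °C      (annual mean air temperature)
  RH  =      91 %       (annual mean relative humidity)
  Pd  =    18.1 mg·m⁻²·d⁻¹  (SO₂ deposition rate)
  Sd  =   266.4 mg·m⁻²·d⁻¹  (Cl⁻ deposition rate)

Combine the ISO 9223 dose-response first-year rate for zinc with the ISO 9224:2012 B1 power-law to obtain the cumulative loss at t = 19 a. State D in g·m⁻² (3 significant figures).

D(19) = 375 g·m⁻²

zinc: temperature factor f = +0.038·(-1.0) = -0.0380
  Pd branch = 0.0129·Pd^0.44·e^(0.046·RH+f) = 2.92 μm/a
  Cl⁻ term: 0.0175·266.4^0.57·exp(0.008·91+0.085·9.0) = 1.879
  sum: 2.92 + 1.879 → r_corr = 4.8 μm/a
ISO 9224: D(t) = r_corr · t^b with b = 0.813 (zinc, B1)
  D(19) = 4.8 × 19^0.813 = 4.8 × 10.96 = 52.58 μm
  Mass loss = 52.58 μm × 7.14 g/cm³ = 375.4 g·m⁻²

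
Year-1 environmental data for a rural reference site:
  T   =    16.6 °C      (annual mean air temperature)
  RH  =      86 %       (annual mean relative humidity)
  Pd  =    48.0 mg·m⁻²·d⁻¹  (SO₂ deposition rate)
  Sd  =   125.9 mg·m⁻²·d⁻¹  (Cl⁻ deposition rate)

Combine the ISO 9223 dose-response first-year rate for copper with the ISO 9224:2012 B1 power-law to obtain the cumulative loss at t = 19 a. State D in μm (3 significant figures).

D(19) = 23.2 μm

copper: T>10 °C ⇒ hinge -0.080·(16.6−10) = -0.5280
  Pd branch = 0.0053·Pd^0.26·e^(0.059·RH+f) = 1.367 μm/a
  Sd branch = 0.01025·Sd^0.27·e^(0.036·RH+0.049·T) = 1.886 μm/a
  sum: 1.367 + 1.886 → r_corr = 3.253 μm/a
ISO 9224: D(t) = r_corr · t^b with b = 0.667 (copper, B1)
  D(19) = 3.253 × 19^0.667 = 3.253 × 7.127 = 23.18 μm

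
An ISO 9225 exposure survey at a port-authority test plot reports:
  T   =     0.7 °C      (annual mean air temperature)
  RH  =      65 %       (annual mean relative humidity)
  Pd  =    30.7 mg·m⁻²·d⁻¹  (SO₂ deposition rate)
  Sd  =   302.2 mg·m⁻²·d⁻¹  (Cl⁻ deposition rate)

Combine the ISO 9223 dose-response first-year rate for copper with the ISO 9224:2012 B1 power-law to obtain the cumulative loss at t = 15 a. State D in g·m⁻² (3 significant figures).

copper: temperature factor f = +0.126·(-9.3) = -1.1718
  sulphur-dioxide contribution → 0.1852 μm/a
  chloride contribution → 0.5147 μm/a
  ⇒ r_corr(copper) = 0.6999 μm/a
Long-term exponent b (ISO 9224 Table 2, B1) = 0.667
  D(15) = 0.6999 × 15^0.667 = 0.6999 × 6.088 = 4.26 μm
  Mass loss = 4.26 μm × 8.96 g/cm³ = 38.17 g·m⁻²

D(15) = 38.2 g·m⁻²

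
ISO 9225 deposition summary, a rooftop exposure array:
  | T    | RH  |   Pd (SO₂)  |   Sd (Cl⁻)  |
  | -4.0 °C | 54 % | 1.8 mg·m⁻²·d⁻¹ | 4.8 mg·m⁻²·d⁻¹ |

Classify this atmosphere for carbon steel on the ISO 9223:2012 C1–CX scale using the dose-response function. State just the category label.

carbon steel: temperature factor f = +0.150·(-14.0) = -2.1000
  SO₂ term: 1.77·1.8^0.52·exp(0.02·54-2.1000) = 0.8664
  Sd branch = 0.102·Sd^0.62·e^(0.033·RH+0.04·T) = 1.366 μm/a
  r_corr = 0.8664 + 1.366 = 2.232 μm/a
2.23 μm/a falls in (1.3, 25] for carbon steel → category C2

C2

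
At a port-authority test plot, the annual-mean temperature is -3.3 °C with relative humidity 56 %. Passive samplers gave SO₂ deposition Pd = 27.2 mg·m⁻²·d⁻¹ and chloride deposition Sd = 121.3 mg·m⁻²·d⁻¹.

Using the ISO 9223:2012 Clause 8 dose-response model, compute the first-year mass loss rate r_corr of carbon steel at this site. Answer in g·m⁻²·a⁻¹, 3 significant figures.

carbon steel: f(T) = +0.150·(T−10) [T≤10 °C] = -1.9950
  sulphur-dioxide contribution → 4.111 μm/a
  chloride contribution → 11.11 μm/a
  total first-year rate 15.22 μm/a
Convert to mass loss: 15.22 μm/a × 7.85 g/cm³ = 119.5 g·m⁻²·a⁻¹

r_corr = 120 g·m⁻²·a⁻¹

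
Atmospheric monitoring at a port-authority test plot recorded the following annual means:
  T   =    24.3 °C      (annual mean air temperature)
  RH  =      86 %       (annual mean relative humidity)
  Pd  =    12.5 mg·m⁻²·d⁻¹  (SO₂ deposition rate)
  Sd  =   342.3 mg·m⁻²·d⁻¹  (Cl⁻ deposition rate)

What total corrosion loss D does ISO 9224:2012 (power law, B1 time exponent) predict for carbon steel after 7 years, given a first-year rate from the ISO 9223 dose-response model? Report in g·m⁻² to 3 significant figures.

D(7) = 4.10e+03 g·m⁻²

carbon steel: T>10 °C ⇒ hinge -0.054·(24.3−10) = -0.7722
  Pd branch = 1.77·Pd^0.52·e^(0.02·RH+f) = 16.98 μm/a
  Sd branch = 0.102·Sd^0.62·e^(0.033·RH+0.04·T) = 171.6 μm/a
  sum: 16.98 + 171.6 → r_corr = 188.6 μm/a
Long-term exponent b (ISO 9224 Table 2, B1) = 0.523
  D(7) = 188.6 × 7^0.523 = 188.6 × 2.767 = 521.9 μm
  Mass loss = 521.9 μm × 7.85 g/cm³ = 4097 g·m⁻²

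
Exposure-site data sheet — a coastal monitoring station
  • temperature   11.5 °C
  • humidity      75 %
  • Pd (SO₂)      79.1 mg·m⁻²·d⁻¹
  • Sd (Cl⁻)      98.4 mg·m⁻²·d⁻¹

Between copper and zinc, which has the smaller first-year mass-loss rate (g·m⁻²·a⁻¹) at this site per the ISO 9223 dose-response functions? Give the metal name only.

copper

copper: temperature factor f = -0.080·(1.5) = -0.1200
  SO₂ term: 0.0053·79.1^0.26·exp(0.059·75-0.1200) = 1.223
  Cl⁻ term: 0.01025·98.4^0.27·exp(0.036·75+0.049·11.5) = 0.925
  sum: 1.223 + 0.925 → r_corr = 2.148 μm/a
  mass loss = 2.148 μm/a × 8.96 g/cm³ = 19.25 g·m⁻²·a⁻¹
zinc: f(T) = -0.071·(T−10) [T>10 °C] = -0.1065
  Pd branch = 0.0129·Pd^0.44·e^(0.046·RH+f) = 2.499 μm/a
  Cl⁻ term: 0.0175·98.4^0.57·exp(0.008·75+0.085·11.5) = 1.159
  sum: 2.499 + 1.159 → r_corr = 3.659 μm/a
  mass loss = 3.659 μm/a × 7.14 g/cm³ = 26.12 g·m⁻²·a⁻¹
Ordering by g·m⁻²·a⁻¹: zinc (26.1) > copper (19.2)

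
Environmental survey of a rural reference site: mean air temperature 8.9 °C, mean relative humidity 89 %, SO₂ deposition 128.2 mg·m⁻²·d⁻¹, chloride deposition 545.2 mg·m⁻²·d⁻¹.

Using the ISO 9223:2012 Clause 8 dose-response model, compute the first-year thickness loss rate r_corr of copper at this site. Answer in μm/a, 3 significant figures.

r_corr = 5.25 μm/a

copper: temperature factor f = +0.126·(-1.1) = -0.1386
  SO₂ term: 0.0053·128.2^0.26·exp(0.059·89-0.1386) = 3.109
  Sd branch = 0.01025·Sd^0.27·e^(0.036·RH+0.049·T) = 2.14 μm/a
  sum: 3.109 + 2.14 → r_corr = 5.249 μm/a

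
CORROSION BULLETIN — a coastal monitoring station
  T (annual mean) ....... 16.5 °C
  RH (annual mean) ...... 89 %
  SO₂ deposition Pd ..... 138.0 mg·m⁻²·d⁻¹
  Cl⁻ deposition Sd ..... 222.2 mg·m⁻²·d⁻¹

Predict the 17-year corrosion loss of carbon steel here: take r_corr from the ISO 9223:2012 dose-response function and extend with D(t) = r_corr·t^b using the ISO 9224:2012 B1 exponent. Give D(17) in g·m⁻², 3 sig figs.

carbon steel: T>10 °C ⇒ hinge -0.054·(16.5−10) = -0.3510
  Pd branch = 1.77·Pd^0.52·e^(0.02·RH+f) = 95.79 μm/a
  Cl⁻ term: 0.102·222.2^0.62·exp(0.033·89+0.04·16.5) = 106.1
  r_corr = 95.79 + 106.1 = 201.9 μm/a
ISO 9224: D(t) = r_corr · t^b with b = 0.523 (carbon steel, B1)
  D(17) = 201.9 × 17^0.523 = 201.9 × 4.401 = 888.5 μm
  Mass loss = 888.5 μm × 7.85 g/cm³ = 6975 g·m⁻²

D(17) = 6.97e+03 g·m⁻²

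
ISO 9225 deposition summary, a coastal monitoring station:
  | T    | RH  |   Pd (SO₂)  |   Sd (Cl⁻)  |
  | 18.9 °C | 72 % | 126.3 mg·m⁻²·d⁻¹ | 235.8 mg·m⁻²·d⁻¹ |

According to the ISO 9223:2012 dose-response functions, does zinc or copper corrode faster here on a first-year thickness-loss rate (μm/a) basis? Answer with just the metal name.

zinc: T>10 °C ⇒ hinge -0.071·(18.9−10) = -0.6319
  sulphur-dioxide contribution → 1.582 μm/a
  chloride contribution → 3.493 μm/a
  ⇒ r_corr(zinc) = 5.075 μm/a
copper: temperature factor f = -0.080·(8.9) = -0.7120
  sulphur-dioxide contribution → 0.6402 μm/a
  chloride contribution → 1.511 μm/a
  total first-year rate 2.151 μm/a
Ordering by μm/a: zinc (5.08) > copper (2.15)

zinc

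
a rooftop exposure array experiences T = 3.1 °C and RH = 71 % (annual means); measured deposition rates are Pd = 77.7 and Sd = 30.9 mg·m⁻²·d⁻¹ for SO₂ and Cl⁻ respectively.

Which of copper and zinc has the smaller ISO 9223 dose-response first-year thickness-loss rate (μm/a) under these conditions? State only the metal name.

copper: temperature factor f = +0.126·(-6.9) = -0.8694
  Pd branch = 0.0053·Pd^0.26·e^(0.059·RH+f) = 0.4544 μm/a
  Cl⁻ term: 0.01025·30.9^0.27·exp(0.036·71+0.049·3.1) = 0.3882
  r_corr = 0.4544 + 0.3882 = 0.8426 μm/a
zinc: T≤10 °C ⇒ hinge +0.038·(3.1−10) = -0.2622
  Pd branch = 0.0129·Pd^0.44·e^(0.046·RH+f) = 1.766 μm/a
  Cl⁻ term: 0.0175·30.9^0.57·exp(0.008·71+0.085·3.1) = 0.2841
  sum: 1.766 + 0.2841 → r_corr = 2.05 μm/a
Ordering by μm/a: zinc (2.05) > copper (0.843)

copper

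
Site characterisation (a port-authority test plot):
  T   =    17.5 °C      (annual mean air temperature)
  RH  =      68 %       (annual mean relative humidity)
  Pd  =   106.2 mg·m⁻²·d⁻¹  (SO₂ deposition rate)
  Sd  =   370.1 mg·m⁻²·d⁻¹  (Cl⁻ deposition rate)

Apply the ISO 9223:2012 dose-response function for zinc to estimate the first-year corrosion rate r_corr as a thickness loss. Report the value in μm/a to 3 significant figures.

r_corr = 5.23 μm/a

zinc: T>10 °C ⇒ hinge -0.071·(17.5−10) = -0.5325
  SO₂ term: 0.0129·106.2^0.44·exp(0.046·68-0.5325) = 1.347
  Sd branch = 0.0175·Sd^0.57·e^(0.008·RH+0.085·T) = 3.884 μm/a
  r_corr = 1.347 + 3.884 = 5.231 μm/a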